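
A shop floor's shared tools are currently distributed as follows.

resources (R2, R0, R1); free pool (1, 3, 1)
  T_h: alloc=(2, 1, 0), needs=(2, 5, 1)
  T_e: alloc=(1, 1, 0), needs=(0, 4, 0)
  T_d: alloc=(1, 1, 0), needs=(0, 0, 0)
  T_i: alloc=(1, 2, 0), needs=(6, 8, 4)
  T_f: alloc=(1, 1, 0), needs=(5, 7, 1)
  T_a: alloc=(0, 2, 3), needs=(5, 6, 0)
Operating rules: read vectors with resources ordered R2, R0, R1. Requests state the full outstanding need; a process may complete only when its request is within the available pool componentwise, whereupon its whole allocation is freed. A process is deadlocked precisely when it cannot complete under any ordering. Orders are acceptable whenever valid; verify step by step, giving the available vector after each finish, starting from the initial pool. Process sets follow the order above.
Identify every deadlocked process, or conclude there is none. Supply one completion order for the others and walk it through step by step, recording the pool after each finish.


The deadlocked set is empty.
Key observation: T_d fits the free pool immediately, and its release cascades until everyone finishes.
A valid finishing order for the others: T_d, T_e, T_h, T_a, T_f, T_i. Check, step by step:
  pool = (1, 3, 1)
  T_d needs (0, 0, 0) <= (1, 3, 1) -> finishes; pool += (1, 1, 0) = (2, 4, 1)
  T_e needs (0, 4, 0) <= (2, 4, 1) -> finishes; pool += (1, 1, 0) = (3, 5, 1)
  T_h needs (2, 5, 1) <= (3, 5, 1) -> finishes; pool += (2, 1, 0) = (5, 6, 1)
  T_a needs (5, 6, 0) <= (5, 6, 1) -> finishes; pool += (0, 2, 3) = (5, 8, 4)
  T_f needs (5, 7, 1) <= (5, 8, 4) -> finishes; pool += (1, 1, 0) = (6, 9, 4)
  T_i needs (6, 8, 4) <= (6, 9, 4) -> finishes; pool += (1, 2, 0) = (7, 11, 4)


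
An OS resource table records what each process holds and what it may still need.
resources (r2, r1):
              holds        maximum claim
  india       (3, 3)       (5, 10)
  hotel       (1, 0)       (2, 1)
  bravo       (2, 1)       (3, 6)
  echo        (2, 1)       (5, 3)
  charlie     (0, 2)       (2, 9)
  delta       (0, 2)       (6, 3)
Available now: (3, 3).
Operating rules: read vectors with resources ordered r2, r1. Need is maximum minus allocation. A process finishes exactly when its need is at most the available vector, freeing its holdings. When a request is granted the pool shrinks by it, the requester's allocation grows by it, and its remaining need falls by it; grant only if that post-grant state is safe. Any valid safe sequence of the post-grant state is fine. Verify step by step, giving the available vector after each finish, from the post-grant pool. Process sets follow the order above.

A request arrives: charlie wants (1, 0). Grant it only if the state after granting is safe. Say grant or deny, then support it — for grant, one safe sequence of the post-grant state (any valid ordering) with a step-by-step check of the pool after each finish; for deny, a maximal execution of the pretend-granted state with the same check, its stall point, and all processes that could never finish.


DENY — the pretend-granted state is unsafe.
Key observation: after hotel, echo the pool peaks at (5, 4), and each blocked process is short somewhere: india on r1; bravo on r1; charlie on r1; delta on r2.
On the post-grant state, hotel, echo is a maximal run — nothing extends it. Step-by-step check:
  pool = (2, 3)
  hotel: need (1, 1) fits (2, 3); releases (1, 0), pool now (3, 3)
  echo: need (3, 2) fits (3, 3); releases (2, 1), pool now (5, 4)
  blocked: india wants (2, 7), pool (5, 4) — not enough r1
  blocked: bravo wants (1, 5), pool (5, 4) — not enough r1
  blocked: charlie wants (1, 7), pool (5, 4) — not enough r1
  blocked: delta wants (6, 1), pool (5, 4) — not enough r2
Had the request been granted, india, bravo, charlie and delta could never finish.


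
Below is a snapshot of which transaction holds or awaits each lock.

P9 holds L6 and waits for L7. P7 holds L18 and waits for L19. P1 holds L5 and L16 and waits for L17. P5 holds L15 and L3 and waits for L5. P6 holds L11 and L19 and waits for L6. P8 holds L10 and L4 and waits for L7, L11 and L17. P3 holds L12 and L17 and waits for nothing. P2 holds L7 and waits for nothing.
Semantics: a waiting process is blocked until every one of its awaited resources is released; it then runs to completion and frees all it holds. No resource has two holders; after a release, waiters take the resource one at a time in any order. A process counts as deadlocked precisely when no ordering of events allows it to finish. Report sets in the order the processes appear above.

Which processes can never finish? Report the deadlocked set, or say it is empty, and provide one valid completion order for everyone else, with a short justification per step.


No process is deadlocked.
Key observation: although several processes wait, no cycle exists — each chain bottoms out at a free runner.
The rest can finish in the order P2, P9, P3, P6, P8, P1, P5, P7.
Check, step by step:
  run P2 (it waits on nothing); releases L7
  P9: everything it awaited (L7) is free; runs, freeing L6
  run P3 (it waits on nothing); releases L12 and L17
  P6: everything it awaited (L6) is free; runs, freeing L11 and L19
  P8: everything it awaited (L7, L11 and L17) is free; runs, freeing L10 and L4
  P1: everything it awaited (L17) is free; runs, freeing L5 and L16
  P5: everything it awaited (L5) is free; runs, freeing L15 and L3
  P7: everything it awaited (L19) is free; runs, freeing L18


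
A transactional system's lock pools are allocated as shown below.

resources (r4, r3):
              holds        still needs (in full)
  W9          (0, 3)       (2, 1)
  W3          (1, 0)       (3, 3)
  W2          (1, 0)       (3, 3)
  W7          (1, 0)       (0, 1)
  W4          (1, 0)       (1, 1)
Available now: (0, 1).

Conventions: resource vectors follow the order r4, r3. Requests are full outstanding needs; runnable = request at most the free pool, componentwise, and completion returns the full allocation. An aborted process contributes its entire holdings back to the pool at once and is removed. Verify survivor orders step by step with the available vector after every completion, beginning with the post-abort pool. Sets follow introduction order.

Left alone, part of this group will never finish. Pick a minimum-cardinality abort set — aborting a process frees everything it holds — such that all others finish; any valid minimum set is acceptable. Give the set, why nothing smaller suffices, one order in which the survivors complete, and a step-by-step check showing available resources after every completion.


Minimum abort set: W3.
Key observation: the deadlocked W2 becomes finishable only because W3 released (1, 0); it completes at step 4 below.
Why nothing smaller works: aborting no one leaves the state deadlocked as given.
The survivors complete as W4, W7, W9, W2. Step-by-step check (starting from the post-abort pool):
  pool = (1, 1)
  W4 needs (1, 1) <= (1, 1) -> finishes; pool += (1, 0) = (2, 1)
  W7 needs (0, 1) <= (2, 1) -> finishes; pool += (1, 0) = (3, 1)
  W9 needs (2, 1) <= (3, 1) -> finishes; pool += (0, 3) = (3, 4)
  W2 needs (3, 3) <= (3, 4) -> finishes; pool += (1, 0) = (4, 4)


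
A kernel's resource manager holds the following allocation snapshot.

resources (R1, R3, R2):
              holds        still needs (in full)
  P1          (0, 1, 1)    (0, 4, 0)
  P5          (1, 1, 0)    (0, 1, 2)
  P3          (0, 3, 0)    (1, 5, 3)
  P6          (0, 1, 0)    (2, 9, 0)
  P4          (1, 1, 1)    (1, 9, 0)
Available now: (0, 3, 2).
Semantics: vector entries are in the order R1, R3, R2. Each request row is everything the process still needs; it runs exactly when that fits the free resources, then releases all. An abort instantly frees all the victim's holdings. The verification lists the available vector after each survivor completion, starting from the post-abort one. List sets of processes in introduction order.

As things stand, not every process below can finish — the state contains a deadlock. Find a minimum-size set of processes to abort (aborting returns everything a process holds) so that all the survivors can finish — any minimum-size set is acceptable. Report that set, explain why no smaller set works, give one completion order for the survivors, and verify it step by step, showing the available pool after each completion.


Minimum abort set: P6.
Key observation: the deadlocked P4 becomes finishable only because P6 released (0, 1, 0); it completes at step 4 below.
No smaller set exists: with zero aborts the deadlock remains.
One survivor order: P1, P5, P3, P4. Walking it through (post-abort pool first):
  pool = (0, 4, 2)
  P1 needs (0, 4, 0) <= (0, 4, 2) -> finishes; pool += (0, 1, 1) = (0, 5, 3)
  P5 needs (0, 1, 2) <= (0, 5, 3) -> finishes; pool += (1, 1, 0) = (1, 6, 3)
  P3 needs (1, 5, 3) <= (1, 6, 3) -> finishes; pool += (0, 3, 0) = (1, 9, 3)
  P4 needs (1, 9, 0) <= (1, 9, 3) -> finishes; pool += (1, 1, 1) = (2, 10, 4)


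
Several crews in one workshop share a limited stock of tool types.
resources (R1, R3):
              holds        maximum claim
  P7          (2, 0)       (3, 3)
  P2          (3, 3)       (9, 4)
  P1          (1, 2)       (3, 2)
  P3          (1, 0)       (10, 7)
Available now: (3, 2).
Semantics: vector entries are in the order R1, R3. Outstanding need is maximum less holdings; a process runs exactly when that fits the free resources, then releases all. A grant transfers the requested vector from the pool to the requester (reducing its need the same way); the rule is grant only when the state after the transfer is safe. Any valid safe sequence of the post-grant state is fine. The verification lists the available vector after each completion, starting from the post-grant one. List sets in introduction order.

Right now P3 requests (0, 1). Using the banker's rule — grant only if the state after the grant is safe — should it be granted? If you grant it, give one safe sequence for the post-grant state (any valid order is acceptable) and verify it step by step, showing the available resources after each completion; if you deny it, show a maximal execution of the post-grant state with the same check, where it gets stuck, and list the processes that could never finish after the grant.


GRANT — the state after the grant stays safe, e.g. via P1, P7, P2, P3.
Key observation: granting shrinks the pool to (3, 1), yet P1 still fits and the chain goes through.
Verifying the post-grant state step by step:
  pool = (3, 1)
  P1: need (2, 0) fits (3, 1); releases (1, 2), pool now (4, 3)
  P7: need (1, 3) fits (4, 3); releases (2, 0), pool now (6, 3)
  P2: need (6, 1) fits (6, 3); releases (3, 3), pool now (9, 6)
  P3: need (9, 6) fits (9, 6); releases (1, 1), pool now (10, 7)


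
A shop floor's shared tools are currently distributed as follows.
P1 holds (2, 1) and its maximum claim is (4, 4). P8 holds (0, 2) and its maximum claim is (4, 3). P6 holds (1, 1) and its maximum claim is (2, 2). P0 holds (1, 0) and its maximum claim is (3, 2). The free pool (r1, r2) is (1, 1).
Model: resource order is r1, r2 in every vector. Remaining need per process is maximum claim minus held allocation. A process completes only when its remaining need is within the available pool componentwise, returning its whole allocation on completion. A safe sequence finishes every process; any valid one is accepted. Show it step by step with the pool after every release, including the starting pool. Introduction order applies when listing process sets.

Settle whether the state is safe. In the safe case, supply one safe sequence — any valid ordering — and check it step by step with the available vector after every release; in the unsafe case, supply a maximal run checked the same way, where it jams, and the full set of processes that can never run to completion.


UNSAFE — no complete ordering exists.
Key observation: after P6, P0 the pool peaks at (3, 2), and each blocked process is short somewhere: P1 on r2; P8 on r1.
Going as far as possible: P6, P0; after that, nothing fits. Step-by-step check:
  pool = (1, 1)
  run P6 (needs (1, 1), free (1, 1)); after release of (1, 1) the pool is (2, 2)
  run P0 (needs (2, 2), free (2, 2)); after release of (1, 0) the pool is (3, 2)
  P1 still needs (2, 3) but only (3, 2) is free — short on r2
  P8 still needs (4, 1) but only (3, 2) is free — short on r1
Never able to finish: P1 and P8.


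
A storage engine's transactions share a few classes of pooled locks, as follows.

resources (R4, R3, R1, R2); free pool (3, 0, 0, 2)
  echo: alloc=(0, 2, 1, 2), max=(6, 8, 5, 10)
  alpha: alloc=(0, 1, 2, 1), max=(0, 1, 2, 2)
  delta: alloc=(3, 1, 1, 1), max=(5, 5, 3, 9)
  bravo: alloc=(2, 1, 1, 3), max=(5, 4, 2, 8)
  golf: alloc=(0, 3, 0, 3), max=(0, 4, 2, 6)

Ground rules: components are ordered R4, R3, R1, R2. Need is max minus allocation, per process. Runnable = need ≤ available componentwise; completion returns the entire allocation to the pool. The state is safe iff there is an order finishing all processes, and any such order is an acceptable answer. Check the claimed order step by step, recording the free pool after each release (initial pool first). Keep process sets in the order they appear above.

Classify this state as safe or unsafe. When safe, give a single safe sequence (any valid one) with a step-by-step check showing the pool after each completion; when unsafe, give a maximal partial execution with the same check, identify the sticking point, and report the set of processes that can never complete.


The state is SAFE; one workable sequence: alpha, golf, bravo, delta, echo.
Key observation: golf is the earliest step where a requested resource binds exactly: need (0, 1, 2, 3), pool (3, 1, 2, 3) at its turn.
Walking it through:
  pool = (3, 0, 0, 2)
  alpha: need (0, 0, 0, 1) fits (3, 0, 0, 2); releases (0, 1, 2, 1), pool now (3, 1, 2, 3)
  golf: need (0, 1, 2, 3) fits (3, 1, 2, 3); releases (0, 3, 0, 3), pool now (3, 4, 2, 6)
  bravo: need (3, 3, 1, 5) fits (3, 4, 2, 6); releases (2, 1, 1, 3), pool now (5, 5, 3, 9)
  delta: need (2, 4, 2, 8) fits (5, 5, 3, 9); releases (3, 1, 1, 1), pool now (8, 6, 4, 10)
  echo: need (6, 6, 4, 8) fits (8, 6, 4, 10); releases (0, 2, 1, 2), pool now (8, 8, 5, 12)


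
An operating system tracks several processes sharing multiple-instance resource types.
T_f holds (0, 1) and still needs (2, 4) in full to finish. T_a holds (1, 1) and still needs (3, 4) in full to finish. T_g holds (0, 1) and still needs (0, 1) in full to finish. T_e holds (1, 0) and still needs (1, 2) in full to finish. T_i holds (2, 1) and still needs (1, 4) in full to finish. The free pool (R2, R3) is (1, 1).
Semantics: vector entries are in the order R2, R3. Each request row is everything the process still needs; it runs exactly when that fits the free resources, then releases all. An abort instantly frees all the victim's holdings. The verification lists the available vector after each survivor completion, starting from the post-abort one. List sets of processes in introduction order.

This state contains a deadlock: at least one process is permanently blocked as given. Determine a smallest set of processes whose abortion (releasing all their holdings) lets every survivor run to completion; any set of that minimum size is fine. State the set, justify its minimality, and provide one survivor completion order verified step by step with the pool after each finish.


Minimum abort set: T_f and T_a.
Key observation: T_i was stuck for good until T_f and T_a gave back (1, 2); in the order shown it finishes at step 2.
Why nothing smaller works — every single abort fails: T_f alone leaves T_a blocked (short on R2 and R3); T_a alone leaves T_f blocked (short on R3); T_g alone leaves T_f blocked (short on R3); T_e alone leaves T_f blocked (short on R3); T_i alone leaves T_f blocked (short on R3).
One survivor order: T_g, T_i, T_e. Walking it through (post-abort pool first):
  pool = (2, 3)
  T_g: need (0, 1) fits (2, 3); releases (0, 1), pool now (2, 4)
  T_i: need (1, 4) fits (2, 4); releases (2, 1), pool now (4, 5)
  T_e: need (1, 2) fits (4, 5); releases (1, 0), pool now (5, 5)


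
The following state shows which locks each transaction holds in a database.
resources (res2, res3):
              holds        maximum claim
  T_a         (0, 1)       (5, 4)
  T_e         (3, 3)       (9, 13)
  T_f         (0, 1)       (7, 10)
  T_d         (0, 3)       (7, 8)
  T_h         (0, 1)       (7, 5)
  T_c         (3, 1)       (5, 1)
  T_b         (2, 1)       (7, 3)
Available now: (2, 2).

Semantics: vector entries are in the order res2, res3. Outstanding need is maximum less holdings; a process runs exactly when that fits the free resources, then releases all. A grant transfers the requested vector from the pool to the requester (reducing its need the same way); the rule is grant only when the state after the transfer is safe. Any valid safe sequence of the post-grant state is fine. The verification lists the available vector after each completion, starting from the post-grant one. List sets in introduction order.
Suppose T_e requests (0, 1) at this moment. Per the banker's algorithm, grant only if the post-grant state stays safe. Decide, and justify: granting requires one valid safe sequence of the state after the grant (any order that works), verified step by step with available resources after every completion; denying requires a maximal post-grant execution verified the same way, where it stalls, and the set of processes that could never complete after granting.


DENY. Granting would leave the state unsafe.
Key observation: even finishing T_c, T_b, T_a, T_h, T_d leaves just (7, 8) free — too little res3 for any of the remaining processes.
After a pretend grant, a maximal execution: T_c, T_b, T_a, T_h, T_d — then nothing else fits. Step-by-step check:
  pool = (2, 1)
  T_c: need (2, 0) fits (2, 1); releases (3, 1), pool now (5, 2)
  T_b: need (5, 2) fits (5, 2); releases (2, 1), pool now (7, 3)
  T_a: need (5, 3) fits (7, 3); releases (0, 1), pool now (7, 4)
  T_h: need (7, 4) fits (7, 4); releases (0, 1), pool now (7, 5)
  T_d: need (7, 5) fits (7, 5); releases (0, 3), pool now (7, 8)
  T_e still needs (6, 9) but only (7, 8) is free — short on res3
  T_f still needs (7, 9) but only (7, 8) is free — short on res3
Post-grant, the permanently blocked set is T_e and T_f.


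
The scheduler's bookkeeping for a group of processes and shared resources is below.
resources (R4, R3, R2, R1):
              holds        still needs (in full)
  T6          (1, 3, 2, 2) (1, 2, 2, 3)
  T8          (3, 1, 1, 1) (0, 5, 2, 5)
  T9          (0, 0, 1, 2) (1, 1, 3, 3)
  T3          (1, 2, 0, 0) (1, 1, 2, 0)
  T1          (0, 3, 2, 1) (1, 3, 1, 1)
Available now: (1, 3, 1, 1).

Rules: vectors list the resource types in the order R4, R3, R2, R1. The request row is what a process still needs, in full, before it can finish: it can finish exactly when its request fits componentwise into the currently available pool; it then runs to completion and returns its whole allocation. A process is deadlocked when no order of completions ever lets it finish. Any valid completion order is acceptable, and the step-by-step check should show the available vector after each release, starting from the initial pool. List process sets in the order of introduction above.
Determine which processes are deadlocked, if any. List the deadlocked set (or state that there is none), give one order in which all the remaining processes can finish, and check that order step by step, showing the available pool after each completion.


Deadlocked: T6, T8 and T9.
Key observation: R1 is the bottleneck — with T1, T3 done the pool holds (2, 8, 3, 2), short of every remaining need.
The rest can finish in the order T1, T3. Walking it through:
  pool = (1, 3, 1, 1)
  T1 needs (1, 3, 1, 1) <= (1, 3, 1, 1) -> finishes; pool += (0, 3, 2, 1) = (1, 6, 3, 2)
  T3 needs (1, 1, 2, 0) <= (1, 6, 3, 2) -> finishes; pool += (1, 2, 0, 0) = (2, 8, 3, 2)
None of the blocked processes ever fits:
  T6 still needs (1, 2, 2, 3) but only (2, 8, 3, 2) is free — short on R1
  T8 still needs (0, 5, 2, 5) but only (2, 8, 3, 2) is free — short on R1
  T9 still needs (1, 1, 3, 3) but only (2, 8, 3, 2) is free — short on R1


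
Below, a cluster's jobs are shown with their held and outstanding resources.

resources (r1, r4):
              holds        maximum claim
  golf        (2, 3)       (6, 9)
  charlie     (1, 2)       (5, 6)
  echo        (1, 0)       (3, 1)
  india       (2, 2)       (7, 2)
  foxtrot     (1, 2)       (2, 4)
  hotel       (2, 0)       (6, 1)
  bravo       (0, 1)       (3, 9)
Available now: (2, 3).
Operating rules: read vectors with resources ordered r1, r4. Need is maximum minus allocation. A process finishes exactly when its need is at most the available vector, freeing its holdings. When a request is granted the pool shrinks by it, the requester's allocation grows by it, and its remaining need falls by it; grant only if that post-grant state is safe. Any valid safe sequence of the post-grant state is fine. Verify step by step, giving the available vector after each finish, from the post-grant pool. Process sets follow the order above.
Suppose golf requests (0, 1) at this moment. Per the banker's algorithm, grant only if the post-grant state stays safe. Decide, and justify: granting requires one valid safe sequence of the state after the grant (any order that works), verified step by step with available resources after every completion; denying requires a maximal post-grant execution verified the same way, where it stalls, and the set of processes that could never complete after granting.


GRANT. The post-grant state is safe; one safe sequence: foxtrot, echo, charlie, golf, india, hotel, bravo.
Key observation: granting shrinks the pool to (2, 2), yet foxtrot still fits and the chain goes through.
Check on the post-grant state, step by step:
  pool = (2, 2)
  foxtrot needs (1, 2) <= (2, 2) -> finishes; pool += (1, 2) = (3, 4)
  echo needs (2, 1) <= (3, 4) -> finishes; pool += (1, 0) = (4, 4)
  charlie needs (4, 4) <= (4, 4) -> finishes; pool += (1, 2) = (5, 6)
  golf needs (4, 5) <= (5, 6) -> finishes; pool += (2, 4) = (7, 10)
  india needs (5, 0) <= (7, 10) -> finishes; pool += (2, 2) = (9, 12)
  hotel needs (4, 1) <= (9, 12) -> finishes; pool += (2, 0) = (11, 12)
  bravo needs (3, 8) <= (11, 12) -> finishes; pool += (0, 1) = (11, 13)


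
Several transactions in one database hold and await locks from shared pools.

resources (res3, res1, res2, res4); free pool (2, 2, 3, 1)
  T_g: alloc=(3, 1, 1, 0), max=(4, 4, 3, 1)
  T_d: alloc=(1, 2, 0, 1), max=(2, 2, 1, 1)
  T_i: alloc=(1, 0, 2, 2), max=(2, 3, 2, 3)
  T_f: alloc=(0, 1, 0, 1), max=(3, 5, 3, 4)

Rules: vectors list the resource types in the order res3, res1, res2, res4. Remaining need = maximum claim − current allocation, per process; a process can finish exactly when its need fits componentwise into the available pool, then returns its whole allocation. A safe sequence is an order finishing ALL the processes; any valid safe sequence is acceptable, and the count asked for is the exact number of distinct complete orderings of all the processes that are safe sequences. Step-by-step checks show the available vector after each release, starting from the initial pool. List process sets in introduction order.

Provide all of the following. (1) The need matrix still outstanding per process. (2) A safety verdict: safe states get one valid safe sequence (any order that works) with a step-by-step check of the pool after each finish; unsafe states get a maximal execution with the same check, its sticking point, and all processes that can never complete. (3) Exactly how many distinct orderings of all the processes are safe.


(1) Remaining need (order res3, res1, res2, res4):
  T_g: (1, 3, 2, 1)
  T_d: (1, 0, 1, 0)
  T_i: (1, 3, 0, 1)
  T_f: (3, 4, 3, 3)
(2) SAFE. One safe sequence: T_d, T_i, T_f, T_g.
Key observation: T_f marks the first exact bind of the order: its need (3, 4, 3, 3) fits the free (4, 4, 5, 4) with zero slack on a requested resource.
Walking it through:
  pool = (2, 2, 3, 1)
  run T_d (needs (1, 0, 1, 0), free (2, 2, 3, 1)); after release of (1, 2, 0, 1) the pool is (3, 4, 3, 2)
  run T_i (needs (1, 3, 0, 1), free (3, 4, 3, 2)); after release of (1, 0, 2, 2) the pool is (4, 4, 5, 4)
  run T_f (needs (3, 4, 3, 3), free (4, 4, 5, 4)); after release of (0, 1, 0, 1) the pool is (4, 5, 5, 5)
  run T_g (needs (1, 3, 2, 1), free (4, 5, 5, 5)); after release of (3, 1, 1, 0) the pool is (7, 6, 6, 5)
(3) Exactly 3 of the possible complete orderings are safe sequences.


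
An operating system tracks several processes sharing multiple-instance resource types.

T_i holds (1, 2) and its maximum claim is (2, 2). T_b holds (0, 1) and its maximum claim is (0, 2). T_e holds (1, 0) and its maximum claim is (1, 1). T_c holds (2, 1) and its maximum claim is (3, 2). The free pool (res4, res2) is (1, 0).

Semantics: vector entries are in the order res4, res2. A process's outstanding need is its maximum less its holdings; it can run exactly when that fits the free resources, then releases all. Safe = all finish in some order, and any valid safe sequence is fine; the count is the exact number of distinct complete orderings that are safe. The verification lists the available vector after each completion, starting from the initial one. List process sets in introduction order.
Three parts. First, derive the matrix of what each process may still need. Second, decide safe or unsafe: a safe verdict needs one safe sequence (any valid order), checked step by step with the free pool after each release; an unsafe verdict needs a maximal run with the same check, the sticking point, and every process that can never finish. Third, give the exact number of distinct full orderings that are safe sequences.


(1) Need matrix, components ordered res4, res2:
  T_i: (1, 0)
  T_b: (0, 1)
  T_e: (0, 1)
  T_c: (1, 1)
(2) The state is SAFE; one workable sequence: T_i, T_e, T_c, T_b.
Key observation: the order's first zero-slack moment is T_i ((1, 0) needed, (1, 0) free — a requested resource with nothing to spare).
Walking it through:
  pool = (1, 0)
  T_i: need (1, 0) fits (1, 0); releases (1, 2), pool now (2, 2)
  T_e: need (0, 1) fits (2, 2); releases (1, 0), pool now (3, 2)
  T_c: need (1, 1) fits (3, 2); releases (2, 1), pool now (5, 3)
  T_b: need (0, 1) fits (5, 3); releases (0, 1), pool now (5, 4)
(3) The exact count: 6 of the possible complete orderings are safe sequences.


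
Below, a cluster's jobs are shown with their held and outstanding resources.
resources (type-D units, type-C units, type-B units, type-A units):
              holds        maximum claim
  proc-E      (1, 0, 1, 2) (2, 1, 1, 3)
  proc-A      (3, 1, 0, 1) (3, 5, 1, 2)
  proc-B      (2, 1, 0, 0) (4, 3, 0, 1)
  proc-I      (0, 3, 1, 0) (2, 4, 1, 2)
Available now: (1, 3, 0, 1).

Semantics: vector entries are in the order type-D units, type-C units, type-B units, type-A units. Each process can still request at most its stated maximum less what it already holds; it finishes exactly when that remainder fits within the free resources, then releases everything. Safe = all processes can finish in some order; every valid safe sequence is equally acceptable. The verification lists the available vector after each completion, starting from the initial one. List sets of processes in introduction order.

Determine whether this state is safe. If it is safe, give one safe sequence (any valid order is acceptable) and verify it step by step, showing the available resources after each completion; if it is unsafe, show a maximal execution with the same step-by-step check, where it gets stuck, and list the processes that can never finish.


SAFE, for example via the order proc-E, proc-I, proc-B, proc-A.
Key observation: the first exact fit in this order is proc-E — it needs (1, 1, 0, 1) with (1, 3, 0, 1) free, meeting a requested resource to the last unit.
Walking it through:
  pool = (1, 3, 0, 1)
  proc-E: need (1, 1, 0, 1) fits (1, 3, 0, 1); releases (1, 0, 1, 2), pool now (2, 3, 1, 3)
  proc-I: need (2, 1, 0, 2) fits (2, 3, 1, 3); releases (0, 3, 1, 0), pool now (2, 6, 2, 3)
  proc-B: need (2, 2, 0, 1) fits (2, 6, 2, 3); releases (2, 1, 0, 0), pool now (4, 7, 2, 3)
  proc-A: need (0, 4, 1, 1) fits (4, 7, 2, 3); releases (3, 1, 0, 1), pool now (7, 8, 2, 4)


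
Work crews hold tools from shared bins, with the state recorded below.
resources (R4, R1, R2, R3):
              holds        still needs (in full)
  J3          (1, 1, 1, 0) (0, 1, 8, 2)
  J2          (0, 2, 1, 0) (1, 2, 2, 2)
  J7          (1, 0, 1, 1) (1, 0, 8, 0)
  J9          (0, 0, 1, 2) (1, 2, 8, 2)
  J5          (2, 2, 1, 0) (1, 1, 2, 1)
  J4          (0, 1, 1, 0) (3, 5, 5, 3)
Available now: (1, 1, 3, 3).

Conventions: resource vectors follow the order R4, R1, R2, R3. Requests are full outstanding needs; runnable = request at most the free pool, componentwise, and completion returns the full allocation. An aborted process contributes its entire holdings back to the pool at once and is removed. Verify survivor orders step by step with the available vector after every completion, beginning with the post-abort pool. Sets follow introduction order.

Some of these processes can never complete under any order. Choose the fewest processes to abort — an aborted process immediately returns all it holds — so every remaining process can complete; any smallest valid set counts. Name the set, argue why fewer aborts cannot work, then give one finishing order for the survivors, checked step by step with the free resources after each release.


Abort J7 and J9.
Key observation: J3 was stuck for good until J7 and J9 gave back (1, 0, 2, 3); in the order shown it finishes at step 4.
Why nothing smaller works — every single abort fails: J3 alone leaves J7 blocked (short on R2); J2 alone leaves J3 blocked (short on R2); J7 alone leaves J3 blocked (short on R2); J9 alone leaves J3 blocked (short on R2); J5 alone leaves J3 blocked (short on R2); J4 alone leaves J3 blocked (short on R2).
One survivor order: J5, J2, J4, J3. Step-by-step check (post-abort pool first):
  pool = (2, 1, 5, 6)
  J5: need (1, 1, 2, 1) fits (2, 1, 5, 6); releases (2, 2, 1, 0), pool now (4, 3, 6, 6)
  J2: need (1, 2, 2, 2) fits (4, 3, 6, 6); releases (0, 2, 1, 0), pool now (4, 5, 7, 6)
  J4: need (3, 5, 5, 3) fits (4, 5, 7, 6); releases (0, 1, 1, 0), pool now (4, 6, 8, 6)
  J3: need (0, 1, 8, 2) fits (4, 6, 8, 6); releases (1, 1, 1, 0), pool now (5, 7, 9, 6)


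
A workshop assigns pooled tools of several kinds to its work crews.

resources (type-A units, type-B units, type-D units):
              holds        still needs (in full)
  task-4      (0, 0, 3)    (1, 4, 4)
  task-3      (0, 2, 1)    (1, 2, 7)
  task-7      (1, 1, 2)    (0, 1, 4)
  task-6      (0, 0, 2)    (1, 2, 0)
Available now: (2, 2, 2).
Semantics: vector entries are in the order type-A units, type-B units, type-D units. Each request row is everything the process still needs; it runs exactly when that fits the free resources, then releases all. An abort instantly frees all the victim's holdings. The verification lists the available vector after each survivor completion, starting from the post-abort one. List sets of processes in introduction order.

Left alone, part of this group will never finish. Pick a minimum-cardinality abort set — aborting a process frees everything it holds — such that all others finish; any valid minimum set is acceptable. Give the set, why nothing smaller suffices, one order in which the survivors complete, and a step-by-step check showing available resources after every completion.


Minimum abort set: task-3.
Key observation: the deadlocked task-4 becomes finishable only because task-3 released (0, 2, 1); it completes at step 2 below.
No smaller set exists: with zero aborts the deadlock remains.
One survivor order: task-6, task-4, task-7. Check, step by step (post-abort pool first):
  pool = (2, 4, 3)
  task-6: need (1, 2, 0) fits (2, 4, 3); releases (0, 0, 2), pool now (2, 4, 5)
  task-4: need (1, 4, 4) fits (2, 4, 5); releases (0, 0, 3), pool now (2, 4, 8)
  task-7: need (0, 1, 4) fits (2, 4, 8); releases (1, 1, 2), pool now (3, 5, 10)


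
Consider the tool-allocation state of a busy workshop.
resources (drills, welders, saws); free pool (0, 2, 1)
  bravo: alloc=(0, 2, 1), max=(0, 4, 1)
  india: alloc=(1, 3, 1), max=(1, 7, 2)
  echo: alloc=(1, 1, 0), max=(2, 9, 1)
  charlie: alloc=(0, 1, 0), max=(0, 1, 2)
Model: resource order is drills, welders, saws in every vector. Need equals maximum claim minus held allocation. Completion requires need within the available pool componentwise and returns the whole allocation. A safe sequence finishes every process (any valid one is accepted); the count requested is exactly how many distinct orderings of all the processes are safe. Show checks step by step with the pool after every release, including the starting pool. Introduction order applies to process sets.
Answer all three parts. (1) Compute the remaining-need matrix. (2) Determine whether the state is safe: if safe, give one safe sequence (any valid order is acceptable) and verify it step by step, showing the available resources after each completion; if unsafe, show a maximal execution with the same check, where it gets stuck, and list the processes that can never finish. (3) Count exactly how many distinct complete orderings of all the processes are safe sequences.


(1) Outstanding need per process (order drills, welders, saws):
  bravo: (0, 2, 0)
  india: (0, 4, 1)
  echo: (1, 8, 1)
  charlie: (0, 0, 2)
(2) SAFE. One safe sequence: bravo, india, charlie, echo.
Key observation: bravo is the earliest step where a requested resource binds exactly: need (0, 2, 0), pool (0, 2, 1) at its turn.
Check, step by step:
  pool = (0, 2, 1)
  bravo: need (0, 2, 0) fits (0, 2, 1); releases (0, 2, 1), pool now (0, 4, 2)
  india: need (0, 4, 1) fits (0, 4, 2); releases (1, 3, 1), pool now (1, 7, 3)
  charlie: need (0, 0, 2) fits (1, 7, 3); releases (0, 1, 0), pool now (1, 8, 3)
  echo: need (1, 8, 1) fits (1, 8, 3); releases (1, 1, 0), pool now (2, 9, 3)
(3) Precisely 2 of the possible complete orderings are safe sequences.


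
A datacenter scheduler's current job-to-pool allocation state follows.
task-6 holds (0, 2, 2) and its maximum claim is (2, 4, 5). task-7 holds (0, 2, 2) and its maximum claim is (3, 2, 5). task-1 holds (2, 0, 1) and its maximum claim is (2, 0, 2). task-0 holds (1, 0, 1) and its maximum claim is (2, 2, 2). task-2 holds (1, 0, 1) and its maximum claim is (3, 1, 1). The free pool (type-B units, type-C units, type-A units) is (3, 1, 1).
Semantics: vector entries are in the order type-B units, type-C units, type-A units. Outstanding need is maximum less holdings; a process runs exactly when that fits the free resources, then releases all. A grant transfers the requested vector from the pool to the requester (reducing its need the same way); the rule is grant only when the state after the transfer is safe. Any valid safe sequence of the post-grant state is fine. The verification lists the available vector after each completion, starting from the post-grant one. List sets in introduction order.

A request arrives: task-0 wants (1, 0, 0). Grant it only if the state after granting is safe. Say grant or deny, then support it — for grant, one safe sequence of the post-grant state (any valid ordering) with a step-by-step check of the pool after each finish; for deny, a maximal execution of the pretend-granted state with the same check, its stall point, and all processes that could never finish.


GRANT: granting preserves safety; a valid post-grant sequence is task-2, task-1, task-7, task-6, task-0.
Key observation: even at the reduced pool (2, 1, 1), task-2 fits immediately, so safety survives the grant.
Verifying the post-grant state step by step:
  pool = (2, 1, 1)
  task-2: need (2, 1, 0) fits (2, 1, 1); releases (1, 0, 1), pool now (3, 1, 2)
  task-1: need (0, 0, 1) fits (3, 1, 2); releases (2, 0, 1), pool now (5, 1, 3)
  task-7: need (3, 0, 3) fits (5, 1, 3); releases (0, 2, 2), pool now (5, 3, 5)
  task-6: need (2, 2, 3) fits (5, 3, 5); releases (0, 2, 2), pool now (5, 5, 7)
  task-0: need (0, 2, 1) fits (5, 5, 7); releases (2, 0, 1), pool now (7, 5, 8)


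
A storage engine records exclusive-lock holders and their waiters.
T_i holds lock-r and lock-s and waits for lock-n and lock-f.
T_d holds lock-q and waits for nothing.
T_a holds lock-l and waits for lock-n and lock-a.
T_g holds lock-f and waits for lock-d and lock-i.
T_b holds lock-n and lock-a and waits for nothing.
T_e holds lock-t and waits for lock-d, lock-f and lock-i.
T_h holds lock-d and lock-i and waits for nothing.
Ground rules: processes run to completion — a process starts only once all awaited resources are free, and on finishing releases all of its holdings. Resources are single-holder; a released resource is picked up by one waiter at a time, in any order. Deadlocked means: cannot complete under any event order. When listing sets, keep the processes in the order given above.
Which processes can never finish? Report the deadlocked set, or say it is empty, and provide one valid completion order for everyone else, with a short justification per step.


Nothing here is deadlocked.
Key observation: the waits form no ring: some process can always run, and its releases unblock the others one by one.
The rest can finish in the order T_h, T_d, T_b, T_g, T_e, T_a, T_i.
Step-by-step check:
  T_h waits on nothing -> runs at once and releases lock-d and lock-i
  T_d waits on nothing -> runs at once and releases lock-q
  T_b waits on nothing -> runs at once and releases lock-n and lock-a
  T_g waits on lock-d and lock-i — all released -> runs and releases lock-f
  T_e waits on lock-d, lock-f and lock-i — all released -> runs and releases lock-t
  T_a waits on lock-n and lock-a — all released -> runs and releases lock-l
  T_i waits on lock-n and lock-f — all released -> runs and releases lock-r and lock-s


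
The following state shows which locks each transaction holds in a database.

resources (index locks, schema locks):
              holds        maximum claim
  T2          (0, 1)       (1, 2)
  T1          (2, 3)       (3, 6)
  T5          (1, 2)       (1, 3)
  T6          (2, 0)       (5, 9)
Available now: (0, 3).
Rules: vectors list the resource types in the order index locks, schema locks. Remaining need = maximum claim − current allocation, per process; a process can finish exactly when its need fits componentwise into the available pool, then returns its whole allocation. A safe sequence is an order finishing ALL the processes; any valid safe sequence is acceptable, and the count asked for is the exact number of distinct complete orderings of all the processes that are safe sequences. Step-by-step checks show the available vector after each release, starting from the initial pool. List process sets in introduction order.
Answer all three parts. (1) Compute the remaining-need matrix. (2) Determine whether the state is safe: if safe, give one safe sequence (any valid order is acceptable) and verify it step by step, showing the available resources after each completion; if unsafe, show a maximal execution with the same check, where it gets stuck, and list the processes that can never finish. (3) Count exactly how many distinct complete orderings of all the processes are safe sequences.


(1) Outstanding need per process (order index locks, schema locks):
  T2: (1, 1)
  T1: (1, 3)
  T5: (0, 1)
  T6: (3, 9)
(2) The state is SAFE; one workable sequence: T5, T1, T2, T6.
Key observation: T1 is the earliest step where a requested resource binds exactly: need (1, 3), pool (1, 5) at its turn.
Step-by-step check:
  pool = (0, 3)
  T5 needs (0, 1) <= (0, 3) -> finishes; pool += (1, 2) = (1, 5)
  T1 needs (1, 3) <= (1, 5) -> finishes; pool += (2, 3) = (3, 8)
  T2 needs (1, 1) <= (3, 8) -> finishes; pool += (0, 1) = (3, 9)
  T6 needs (3, 9) <= (3, 9) -> finishes; pool += (2, 0) = (5, 9)
(3) Precisely 2 of the possible complete orderings are safe sequences.


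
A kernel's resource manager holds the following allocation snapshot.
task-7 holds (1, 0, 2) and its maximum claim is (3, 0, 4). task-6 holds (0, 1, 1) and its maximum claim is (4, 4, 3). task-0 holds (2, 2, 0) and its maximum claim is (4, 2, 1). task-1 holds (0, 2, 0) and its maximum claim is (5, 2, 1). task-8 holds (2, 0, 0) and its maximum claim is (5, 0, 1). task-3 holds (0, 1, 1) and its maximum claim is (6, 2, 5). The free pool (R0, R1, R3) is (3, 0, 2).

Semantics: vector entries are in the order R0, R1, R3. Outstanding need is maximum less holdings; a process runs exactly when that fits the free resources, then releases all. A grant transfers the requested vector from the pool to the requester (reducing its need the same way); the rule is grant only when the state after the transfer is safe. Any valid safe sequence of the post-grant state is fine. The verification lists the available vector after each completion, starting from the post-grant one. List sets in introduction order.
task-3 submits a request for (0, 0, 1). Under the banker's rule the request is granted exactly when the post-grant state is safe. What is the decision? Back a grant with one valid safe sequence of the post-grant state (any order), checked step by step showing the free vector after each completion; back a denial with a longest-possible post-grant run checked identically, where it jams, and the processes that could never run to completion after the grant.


DENY — the pretend-granted state is unsafe.
Key observation: once task-0, task-1, task-8 finish, the pool peaks at (7, 4, 1) — and every remaining process still needs more R3 than that.
On the post-grant state, task-0, task-1, task-8 is a maximal run — nothing extends it. Walking it through:
  pool = (3, 0, 1)
  run task-0 (needs (2, 0, 1), free (3, 0, 1)); after release of (2, 2, 0) the pool is (5, 2, 1)
  run task-1 (needs (5, 0, 1), free (5, 2, 1)); after release of (0, 2, 0) the pool is (5, 4, 1)
  run task-8 (needs (3, 0, 1), free (5, 4, 1)); after release of (2, 0, 0) the pool is (7, 4, 1)
  blocked: task-7 wants (2, 0, 2), pool (7, 4, 1) — not enough R3
  blocked: task-6 wants (4, 3, 2), pool (7, 4, 1) — not enough R3
  blocked: task-3 wants (6, 1, 3), pool (7, 4, 1) — not enough R3
Post-grant, the permanently blocked set is task-7, task-6 and task-3.
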